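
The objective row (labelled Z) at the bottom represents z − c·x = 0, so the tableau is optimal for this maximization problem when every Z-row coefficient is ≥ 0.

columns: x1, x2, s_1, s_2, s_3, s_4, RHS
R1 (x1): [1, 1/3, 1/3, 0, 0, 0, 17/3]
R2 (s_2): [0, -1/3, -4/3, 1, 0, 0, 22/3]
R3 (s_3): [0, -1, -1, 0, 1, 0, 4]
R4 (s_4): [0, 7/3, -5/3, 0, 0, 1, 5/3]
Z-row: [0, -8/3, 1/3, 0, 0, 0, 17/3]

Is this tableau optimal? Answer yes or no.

The Z-row has a negative entry -8/3 in column x2, so it is not optimal.

no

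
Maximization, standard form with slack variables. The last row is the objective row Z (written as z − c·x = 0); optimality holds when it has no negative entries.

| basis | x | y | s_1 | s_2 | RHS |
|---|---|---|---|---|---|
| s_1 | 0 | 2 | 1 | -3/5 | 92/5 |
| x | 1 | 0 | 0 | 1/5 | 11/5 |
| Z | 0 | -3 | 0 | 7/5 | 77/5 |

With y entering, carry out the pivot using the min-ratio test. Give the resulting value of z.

43

Ratio test on column y — row 1: (92/5)/2 = 46/5; row 2: entry 0 ≤ 0. Minimum is 46/5 at row 1 (s_1 leaves); pivot element 2.
Pivot on row 1; the Z-row RHS becomes 77/5 − (-3)·(46/5) = 43.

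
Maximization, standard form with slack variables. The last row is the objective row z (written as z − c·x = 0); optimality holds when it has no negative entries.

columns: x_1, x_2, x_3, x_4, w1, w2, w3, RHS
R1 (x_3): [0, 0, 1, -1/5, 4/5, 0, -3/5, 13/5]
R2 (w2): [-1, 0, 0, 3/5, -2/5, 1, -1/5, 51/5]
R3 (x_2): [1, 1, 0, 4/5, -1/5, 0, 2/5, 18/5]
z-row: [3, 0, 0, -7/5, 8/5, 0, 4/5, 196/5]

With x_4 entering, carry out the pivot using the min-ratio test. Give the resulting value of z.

91/2

Ratio test on column x_4 — row 1: entry -1/5 ≤ 0; row 2: (51/5)/(3/5) = 17; row 3: (18/5)/(4/5) = 9/2. Minimum is 9/2 at row 3 (x_2 leaves); pivot element 4/5.
Pivot on row 3; the z-row RHS becomes 196/5 − (-7/5)·(9/2) = 91/2.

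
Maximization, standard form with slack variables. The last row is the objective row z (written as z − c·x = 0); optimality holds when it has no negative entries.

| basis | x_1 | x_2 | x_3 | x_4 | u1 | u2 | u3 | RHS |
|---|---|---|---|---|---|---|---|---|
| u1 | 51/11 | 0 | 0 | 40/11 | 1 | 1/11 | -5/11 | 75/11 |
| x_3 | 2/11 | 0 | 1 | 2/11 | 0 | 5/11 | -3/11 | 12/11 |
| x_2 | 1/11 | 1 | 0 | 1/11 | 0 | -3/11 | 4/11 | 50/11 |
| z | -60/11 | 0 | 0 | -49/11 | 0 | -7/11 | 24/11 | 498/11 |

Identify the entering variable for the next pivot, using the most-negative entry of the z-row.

x_1

Negative z-row entries: x_1: -60/11, x_4: -49/11, u2: -7/11.
The most negative is -60/11 in column x_1, so x_1 enters.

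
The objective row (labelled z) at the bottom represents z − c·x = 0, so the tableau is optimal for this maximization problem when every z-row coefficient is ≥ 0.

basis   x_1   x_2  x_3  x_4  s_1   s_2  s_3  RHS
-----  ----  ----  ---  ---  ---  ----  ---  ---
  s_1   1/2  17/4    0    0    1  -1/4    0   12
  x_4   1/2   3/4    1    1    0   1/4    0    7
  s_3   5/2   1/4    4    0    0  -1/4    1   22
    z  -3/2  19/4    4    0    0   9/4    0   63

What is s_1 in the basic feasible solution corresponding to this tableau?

12

s_1 is basic (row 1); its value is the RHS of that row, 12.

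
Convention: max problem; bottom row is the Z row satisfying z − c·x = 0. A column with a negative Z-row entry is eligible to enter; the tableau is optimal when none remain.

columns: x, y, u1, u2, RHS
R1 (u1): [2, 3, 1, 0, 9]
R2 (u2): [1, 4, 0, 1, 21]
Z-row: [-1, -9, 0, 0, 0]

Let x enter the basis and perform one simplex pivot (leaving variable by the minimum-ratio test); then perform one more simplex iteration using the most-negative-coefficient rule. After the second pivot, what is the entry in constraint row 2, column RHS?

9

Ratio test on column x — row 1: 9/2 = 9/2; row 2: 21/1 = 21. Minimum is 9/2 at row 1 (u1 leaves); pivot element 2.
Divide row 1 by 2; eliminate column x from the other rows.
Second iteration: most negative Z-row entry is -15/2 in column y, so y enters.
Ratio test on column y — row 1: (9/2)/(3/2) = 3; row 2: (33/2)/(5/2) = 33/5. Minimum is 3 at row 1 (x leaves); pivot element 3/2.
Divide row 1 by 3/2; eliminate column y from the other rows.
After both pivots, the entry at constraint row 2, column RHS is 9.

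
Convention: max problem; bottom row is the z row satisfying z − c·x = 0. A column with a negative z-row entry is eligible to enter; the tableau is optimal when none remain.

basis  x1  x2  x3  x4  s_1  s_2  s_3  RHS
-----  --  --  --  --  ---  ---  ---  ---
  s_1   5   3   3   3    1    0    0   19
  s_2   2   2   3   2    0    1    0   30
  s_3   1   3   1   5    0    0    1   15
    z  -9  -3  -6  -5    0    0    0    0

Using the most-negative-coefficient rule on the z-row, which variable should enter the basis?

Negative z-row entries: x1: -9, x2: -3, x3: -6, x4: -5.
The most negative is -9 in column x1, so x1 enters.

x1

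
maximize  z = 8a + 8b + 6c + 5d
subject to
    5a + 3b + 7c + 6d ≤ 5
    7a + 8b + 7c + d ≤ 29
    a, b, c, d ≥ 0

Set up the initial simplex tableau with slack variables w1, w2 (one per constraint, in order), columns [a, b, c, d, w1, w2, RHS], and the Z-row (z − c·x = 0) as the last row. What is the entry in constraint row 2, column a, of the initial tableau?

Constraint 2 has coefficient 7 on a.

7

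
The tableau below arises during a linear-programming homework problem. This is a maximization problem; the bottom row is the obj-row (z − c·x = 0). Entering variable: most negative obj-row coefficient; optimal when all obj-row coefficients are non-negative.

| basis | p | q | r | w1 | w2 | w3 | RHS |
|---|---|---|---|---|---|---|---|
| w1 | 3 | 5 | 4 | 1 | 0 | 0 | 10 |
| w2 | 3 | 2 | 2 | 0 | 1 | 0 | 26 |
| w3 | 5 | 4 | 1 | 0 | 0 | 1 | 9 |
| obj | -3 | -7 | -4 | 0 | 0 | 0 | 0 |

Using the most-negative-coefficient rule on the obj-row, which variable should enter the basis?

q

Negative obj-row entries: p: -3, q: -7, r: -4.
The most negative is -7 in column q, so q enters.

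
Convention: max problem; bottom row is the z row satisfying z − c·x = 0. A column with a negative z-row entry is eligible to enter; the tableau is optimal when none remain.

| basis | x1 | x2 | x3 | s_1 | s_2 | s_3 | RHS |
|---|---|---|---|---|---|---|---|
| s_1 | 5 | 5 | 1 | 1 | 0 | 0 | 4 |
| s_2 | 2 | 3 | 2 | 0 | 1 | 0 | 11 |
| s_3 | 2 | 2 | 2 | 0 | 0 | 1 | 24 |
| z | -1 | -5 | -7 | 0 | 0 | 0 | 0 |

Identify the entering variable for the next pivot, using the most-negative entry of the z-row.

Negative z-row entries: x1: -1, x2: -5, x3: -7.
The most negative is -7 in column x3, so x3 enters.

x3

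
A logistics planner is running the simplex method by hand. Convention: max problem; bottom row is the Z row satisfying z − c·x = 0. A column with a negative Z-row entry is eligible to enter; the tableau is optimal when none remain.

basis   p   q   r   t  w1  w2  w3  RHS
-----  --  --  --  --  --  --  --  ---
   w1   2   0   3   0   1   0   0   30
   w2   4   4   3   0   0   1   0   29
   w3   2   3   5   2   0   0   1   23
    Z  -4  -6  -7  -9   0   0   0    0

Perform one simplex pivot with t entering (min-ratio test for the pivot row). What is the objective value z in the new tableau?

Ratio test on column t — row 1: entry 0 ≤ 0; row 2: entry 0 ≤ 0; row 3: 23/2 = 23/2. Minimum is 23/2 at row 3 (w3 leaves); pivot element 2.
Pivot on row 3; the Z-row RHS becomes 0 − (-9)·(23/2) = 207/2.

207/2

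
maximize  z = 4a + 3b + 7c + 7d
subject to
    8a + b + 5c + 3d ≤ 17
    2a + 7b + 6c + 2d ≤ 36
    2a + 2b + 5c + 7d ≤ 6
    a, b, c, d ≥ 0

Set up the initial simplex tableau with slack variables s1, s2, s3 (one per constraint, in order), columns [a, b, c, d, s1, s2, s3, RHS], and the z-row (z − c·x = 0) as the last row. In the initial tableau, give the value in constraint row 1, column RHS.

17

The RHS of constraint 1 is b_1 = 17.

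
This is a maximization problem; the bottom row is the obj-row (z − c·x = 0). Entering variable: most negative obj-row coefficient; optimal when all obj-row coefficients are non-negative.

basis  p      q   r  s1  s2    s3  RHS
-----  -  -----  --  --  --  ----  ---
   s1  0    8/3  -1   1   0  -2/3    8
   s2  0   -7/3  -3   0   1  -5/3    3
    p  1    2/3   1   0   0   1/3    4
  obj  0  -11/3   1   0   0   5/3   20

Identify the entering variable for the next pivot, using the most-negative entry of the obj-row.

Negative obj-row entries: q: -11/3.
The most negative is -11/3 in column q, so q enters.

q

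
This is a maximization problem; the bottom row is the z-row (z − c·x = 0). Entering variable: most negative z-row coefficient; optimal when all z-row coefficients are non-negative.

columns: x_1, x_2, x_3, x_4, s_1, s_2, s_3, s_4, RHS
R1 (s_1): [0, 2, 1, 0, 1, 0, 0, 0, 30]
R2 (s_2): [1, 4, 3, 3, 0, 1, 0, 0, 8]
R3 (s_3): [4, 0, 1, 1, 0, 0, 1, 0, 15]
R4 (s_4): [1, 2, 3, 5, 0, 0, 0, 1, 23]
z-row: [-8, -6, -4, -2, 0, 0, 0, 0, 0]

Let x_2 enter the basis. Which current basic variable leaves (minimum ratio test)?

Column x_2 entries and ratios — s_1: 30/2 = 15; s_2: 8/4 = 2; s_3: 0 ≤ 0, skip; s_4: 23/2 = 23/2.
Smallest ratio is 2 in the row of s_2, so s_2 leaves.

s_2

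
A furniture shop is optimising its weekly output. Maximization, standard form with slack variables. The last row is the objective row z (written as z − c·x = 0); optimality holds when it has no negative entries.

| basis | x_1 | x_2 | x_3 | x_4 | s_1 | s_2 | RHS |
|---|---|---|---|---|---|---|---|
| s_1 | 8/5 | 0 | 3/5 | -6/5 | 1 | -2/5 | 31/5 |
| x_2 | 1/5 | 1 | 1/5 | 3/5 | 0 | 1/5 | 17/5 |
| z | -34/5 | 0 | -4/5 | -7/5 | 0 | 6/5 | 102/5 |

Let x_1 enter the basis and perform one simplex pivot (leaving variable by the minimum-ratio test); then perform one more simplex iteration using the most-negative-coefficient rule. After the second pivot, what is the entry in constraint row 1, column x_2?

Ratio test on column x_1 — row 1: (31/5)/(8/5) = 31/8; row 2: (17/5)/(1/5) = 17. Minimum is 31/8 at row 1 (s_1 leaves); pivot element 8/5.
Divide row 1 by 8/5; eliminate column x_1 from the other rows.
Second iteration: most negative z-row entry is -13/2 in column x_4, so x_4 enters.
Ratio test on column x_4 — row 1: entry -3/4 ≤ 0; row 2: (21/8)/(3/4) = 7/2. Minimum is 7/2 at row 2 (x_2 leaves); pivot element 3/4.
Divide row 2 by 3/4; eliminate column x_4 from the other rows.
After both pivots, the entry at constraint row 1, column x_2 is 1.

1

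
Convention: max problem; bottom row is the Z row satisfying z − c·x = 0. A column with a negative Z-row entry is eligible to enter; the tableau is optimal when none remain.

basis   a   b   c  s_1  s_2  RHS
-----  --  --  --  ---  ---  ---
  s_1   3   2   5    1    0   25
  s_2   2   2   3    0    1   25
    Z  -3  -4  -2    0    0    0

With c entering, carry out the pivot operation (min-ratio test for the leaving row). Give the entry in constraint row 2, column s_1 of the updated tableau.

-3/5

Ratio test on column c — row 1: 25/5 = 5; row 2: 25/3 = 25/3. Minimum is 5 at row 1 (s_1 leaves); pivot element 5.
Divide row 1 by 5; eliminate column c from the other rows.
Row 2 update in column s_1: 0 − 3·(1/5) = -3/5.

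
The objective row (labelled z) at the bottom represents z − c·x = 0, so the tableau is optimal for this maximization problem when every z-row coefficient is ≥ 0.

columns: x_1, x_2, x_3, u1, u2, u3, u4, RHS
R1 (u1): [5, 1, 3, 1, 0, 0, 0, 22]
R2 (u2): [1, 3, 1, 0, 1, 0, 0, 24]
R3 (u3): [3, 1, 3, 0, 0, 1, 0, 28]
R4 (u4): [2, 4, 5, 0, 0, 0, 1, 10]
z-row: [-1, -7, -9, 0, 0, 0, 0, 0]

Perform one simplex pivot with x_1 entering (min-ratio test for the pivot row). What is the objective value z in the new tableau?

22/5

Ratio test on column x_1 — row 1: 22/5 = 22/5; row 2: 24/1 = 24; row 3: 28/3 = 28/3; row 4: 10/2 = 5. Minimum is 22/5 at row 1 (u1 leaves); pivot element 5.
Pivot on row 1; the z-row RHS becomes 0 − (-1)·(22/5) = 22/5.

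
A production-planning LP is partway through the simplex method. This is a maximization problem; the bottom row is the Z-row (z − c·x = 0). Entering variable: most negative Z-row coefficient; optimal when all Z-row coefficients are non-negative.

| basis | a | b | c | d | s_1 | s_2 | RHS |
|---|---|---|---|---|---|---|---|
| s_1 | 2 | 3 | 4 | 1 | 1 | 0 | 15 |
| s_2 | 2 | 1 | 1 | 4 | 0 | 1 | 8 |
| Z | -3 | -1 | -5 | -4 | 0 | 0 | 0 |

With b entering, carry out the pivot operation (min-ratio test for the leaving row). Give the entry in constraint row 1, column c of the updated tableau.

4/3

Ratio test on column b — row 1: 15/3 = 5; row 2: 8/1 = 8. Minimum is 5 at row 1 (s_1 leaves); pivot element 3.
Divide row 1 by 3; eliminate column b from the other rows.
In the new row 1, the c entry is the old entry divided by the pivot: 4/3 = 4/3.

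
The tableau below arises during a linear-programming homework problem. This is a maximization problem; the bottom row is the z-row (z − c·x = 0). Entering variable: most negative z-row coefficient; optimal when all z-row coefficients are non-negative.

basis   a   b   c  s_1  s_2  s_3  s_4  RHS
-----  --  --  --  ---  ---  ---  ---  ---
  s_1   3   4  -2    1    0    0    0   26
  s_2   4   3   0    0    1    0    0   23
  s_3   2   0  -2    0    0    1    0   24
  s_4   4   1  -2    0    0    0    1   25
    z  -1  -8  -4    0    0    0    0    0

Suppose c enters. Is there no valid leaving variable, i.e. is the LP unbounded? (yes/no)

Every constraint-row entry in column c is ≤ 0, so increasing c is unbounded.

yes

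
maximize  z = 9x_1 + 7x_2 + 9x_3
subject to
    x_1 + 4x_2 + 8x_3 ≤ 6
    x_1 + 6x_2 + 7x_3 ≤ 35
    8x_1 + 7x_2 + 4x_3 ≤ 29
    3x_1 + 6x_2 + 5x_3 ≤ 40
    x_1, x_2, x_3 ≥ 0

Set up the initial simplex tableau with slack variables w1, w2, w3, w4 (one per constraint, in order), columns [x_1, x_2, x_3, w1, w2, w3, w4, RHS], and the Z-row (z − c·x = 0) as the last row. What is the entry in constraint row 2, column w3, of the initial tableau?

Slack w3 belongs to constraint 3; its column is the unit vector e_3, so the entry in row 2 is 0.

0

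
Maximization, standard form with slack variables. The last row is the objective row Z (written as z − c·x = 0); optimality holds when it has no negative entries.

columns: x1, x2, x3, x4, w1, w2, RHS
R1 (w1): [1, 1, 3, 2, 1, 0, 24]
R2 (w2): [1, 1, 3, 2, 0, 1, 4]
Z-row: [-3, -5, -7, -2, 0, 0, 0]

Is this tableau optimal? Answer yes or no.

The Z-row has a negative entry -7 in column x3, so it is not optimal.

no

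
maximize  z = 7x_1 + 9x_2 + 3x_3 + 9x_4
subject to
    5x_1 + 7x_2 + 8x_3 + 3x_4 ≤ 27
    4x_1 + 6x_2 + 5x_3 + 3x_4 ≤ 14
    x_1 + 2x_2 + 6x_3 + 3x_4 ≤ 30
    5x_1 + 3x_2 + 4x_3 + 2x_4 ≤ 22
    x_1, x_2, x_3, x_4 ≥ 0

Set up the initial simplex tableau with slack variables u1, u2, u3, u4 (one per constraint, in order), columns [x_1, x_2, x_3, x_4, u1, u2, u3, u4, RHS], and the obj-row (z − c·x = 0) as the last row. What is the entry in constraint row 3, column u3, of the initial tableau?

1

Slack u3 belongs to constraint 3; its column is the unit vector e_3, so the entry in row 3 is 1.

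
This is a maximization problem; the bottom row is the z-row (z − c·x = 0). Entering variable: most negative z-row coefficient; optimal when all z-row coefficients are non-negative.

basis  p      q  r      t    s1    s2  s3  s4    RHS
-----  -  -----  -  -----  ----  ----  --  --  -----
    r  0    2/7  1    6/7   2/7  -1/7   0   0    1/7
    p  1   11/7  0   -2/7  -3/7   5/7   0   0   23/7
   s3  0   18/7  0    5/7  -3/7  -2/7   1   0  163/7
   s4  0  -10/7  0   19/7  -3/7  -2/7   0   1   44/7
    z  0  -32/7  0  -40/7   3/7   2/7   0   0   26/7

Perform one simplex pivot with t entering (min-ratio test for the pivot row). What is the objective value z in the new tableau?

Ratio test on column t — row 1: (1/7)/(6/7) = 1/6; row 2: entry -2/7 ≤ 0; row 3: (163/7)/(5/7) = 163/5; row 4: (44/7)/(19/7) = 44/19. Minimum is 1/6 at row 1 (r leaves); pivot element 6/7.
Pivot on row 1; the z-row RHS becomes 26/7 − (-40/7)·(1/6) = 14/3.

14/3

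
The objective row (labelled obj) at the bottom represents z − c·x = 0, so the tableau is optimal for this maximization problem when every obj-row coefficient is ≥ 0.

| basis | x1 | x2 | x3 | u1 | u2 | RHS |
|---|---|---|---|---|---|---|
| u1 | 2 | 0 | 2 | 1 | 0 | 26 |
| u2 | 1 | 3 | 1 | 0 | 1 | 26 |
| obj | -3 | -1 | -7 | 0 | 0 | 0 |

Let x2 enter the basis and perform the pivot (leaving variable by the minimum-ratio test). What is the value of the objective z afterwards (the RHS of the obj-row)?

26/3

Ratio test on column x2 — row 1: entry 0 ≤ 0; row 2: 26/3 = 26/3. Minimum is 26/3 at row 2 (u2 leaves); pivot element 3.
Pivot on row 2; the obj-row RHS becomes 0 − (-1)·(26/3) = 26/3.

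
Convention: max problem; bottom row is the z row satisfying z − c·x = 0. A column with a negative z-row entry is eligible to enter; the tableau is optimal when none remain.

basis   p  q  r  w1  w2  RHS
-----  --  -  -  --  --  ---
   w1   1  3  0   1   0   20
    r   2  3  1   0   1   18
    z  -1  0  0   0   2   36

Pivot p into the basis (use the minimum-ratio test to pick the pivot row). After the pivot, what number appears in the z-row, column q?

3/2

Ratio test on column p — row 1: 20/1 = 20; row 2: 18/2 = 9. Minimum is 9 at row 2 (r leaves); pivot element 2.
Divide row 2 by 2; eliminate column p from the other rows.
z-row update in column q: 0 − (-1)·(3/2) = 3/2.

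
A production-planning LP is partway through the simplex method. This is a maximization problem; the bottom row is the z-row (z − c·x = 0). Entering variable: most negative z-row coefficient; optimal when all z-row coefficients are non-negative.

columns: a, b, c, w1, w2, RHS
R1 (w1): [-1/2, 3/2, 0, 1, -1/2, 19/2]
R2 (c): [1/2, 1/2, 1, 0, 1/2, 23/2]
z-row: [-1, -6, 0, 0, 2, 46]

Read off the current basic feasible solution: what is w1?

w1 is basic (row 1); its value is the RHS of that row, 19/2.

19/2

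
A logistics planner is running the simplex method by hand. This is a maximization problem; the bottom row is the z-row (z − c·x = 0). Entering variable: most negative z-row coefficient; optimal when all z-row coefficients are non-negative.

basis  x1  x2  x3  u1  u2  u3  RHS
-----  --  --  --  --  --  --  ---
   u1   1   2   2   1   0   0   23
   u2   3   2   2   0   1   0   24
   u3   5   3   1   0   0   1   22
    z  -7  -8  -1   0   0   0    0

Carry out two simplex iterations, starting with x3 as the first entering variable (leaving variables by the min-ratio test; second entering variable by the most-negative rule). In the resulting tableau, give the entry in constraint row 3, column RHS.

21/4

Ratio test on column x3 — row 1: 23/2 = 23/2; row 2: 24/2 = 12; row 3: 22/1 = 22. Minimum is 23/2 at row 1 (u1 leaves); pivot element 2.
Divide row 1 by 2; eliminate column x3 from the other rows.
Second iteration: most negative z-row entry is -7 in column x2, so x2 enters.
Ratio test on column x2 — row 1: (23/2)/1 = 23/2; row 2: entry 0 ≤ 0; row 3: (21/2)/2 = 21/4. Minimum is 21/4 at row 3 (u3 leaves); pivot element 2.
Divide row 3 by 2; eliminate column x2 from the other rows.
After both pivots, the entry at constraint row 3, column RHS is 21/4.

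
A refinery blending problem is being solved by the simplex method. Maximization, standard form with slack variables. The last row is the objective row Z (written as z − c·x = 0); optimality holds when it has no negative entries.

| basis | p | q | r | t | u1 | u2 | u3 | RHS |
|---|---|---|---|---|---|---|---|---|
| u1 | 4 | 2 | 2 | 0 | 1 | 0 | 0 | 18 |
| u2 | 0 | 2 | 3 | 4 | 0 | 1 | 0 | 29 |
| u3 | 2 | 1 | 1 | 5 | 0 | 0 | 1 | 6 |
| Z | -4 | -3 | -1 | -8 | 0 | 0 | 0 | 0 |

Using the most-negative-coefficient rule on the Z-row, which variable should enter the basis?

t

Negative Z-row entries: p: -4, q: -3, r: -1, t: -8.
The most negative is -8 in column t, so t enters.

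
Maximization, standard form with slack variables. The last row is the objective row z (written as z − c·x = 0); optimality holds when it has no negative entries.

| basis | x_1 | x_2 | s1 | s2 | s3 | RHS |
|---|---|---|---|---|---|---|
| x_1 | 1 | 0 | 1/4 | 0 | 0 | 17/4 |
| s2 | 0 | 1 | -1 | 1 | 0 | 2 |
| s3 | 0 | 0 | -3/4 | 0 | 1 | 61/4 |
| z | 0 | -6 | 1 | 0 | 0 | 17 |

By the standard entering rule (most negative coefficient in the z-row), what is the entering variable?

x_2

Negative z-row entries: x_2: -6.
The most negative is -6 in column x_2, so x_2 enters.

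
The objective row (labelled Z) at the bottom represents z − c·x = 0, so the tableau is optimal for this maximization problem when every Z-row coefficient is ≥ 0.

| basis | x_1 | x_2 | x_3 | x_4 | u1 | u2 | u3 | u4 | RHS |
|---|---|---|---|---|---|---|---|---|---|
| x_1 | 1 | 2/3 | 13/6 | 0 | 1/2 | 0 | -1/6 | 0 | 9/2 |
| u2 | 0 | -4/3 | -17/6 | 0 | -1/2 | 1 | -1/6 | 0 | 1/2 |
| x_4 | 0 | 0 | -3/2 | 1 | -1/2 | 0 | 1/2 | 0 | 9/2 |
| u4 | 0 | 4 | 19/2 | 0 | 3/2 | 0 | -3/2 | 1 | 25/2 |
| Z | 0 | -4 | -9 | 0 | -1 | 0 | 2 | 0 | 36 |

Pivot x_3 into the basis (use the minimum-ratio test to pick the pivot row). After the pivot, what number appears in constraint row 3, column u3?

5/19

Ratio test on column x_3 — row 1: (9/2)/(13/6) = 27/13; row 2: entry -17/6 ≤ 0; row 3: entry -3/2 ≤ 0; row 4: (25/2)/(19/2) = 25/19. Minimum is 25/19 at row 4 (u4 leaves); pivot element 19/2.
Divide row 4 by 19/2; eliminate column x_3 from the other rows.
Row 3 update in column u3: 1/2 − (-3/2)·(-3/19) = 5/19.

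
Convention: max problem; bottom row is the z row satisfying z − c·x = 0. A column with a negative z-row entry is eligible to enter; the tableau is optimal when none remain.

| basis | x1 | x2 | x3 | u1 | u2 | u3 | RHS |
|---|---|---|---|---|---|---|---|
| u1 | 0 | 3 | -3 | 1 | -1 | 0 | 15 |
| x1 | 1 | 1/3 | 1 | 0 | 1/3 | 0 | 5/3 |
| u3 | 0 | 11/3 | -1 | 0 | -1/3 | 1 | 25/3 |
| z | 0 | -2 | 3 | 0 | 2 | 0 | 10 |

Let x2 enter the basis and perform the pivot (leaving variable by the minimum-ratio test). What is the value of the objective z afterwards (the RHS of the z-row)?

Ratio test on column x2 — row 1: 15/3 = 5; row 2: (5/3)/(1/3) = 5; row 3: (25/3)/(11/3) = 25/11. Minimum is 25/11 at row 3 (u3 leaves); pivot element 11/3.
Pivot on row 3; the z-row RHS becomes 10 − (-2)·(25/11) = 160/11.

160/11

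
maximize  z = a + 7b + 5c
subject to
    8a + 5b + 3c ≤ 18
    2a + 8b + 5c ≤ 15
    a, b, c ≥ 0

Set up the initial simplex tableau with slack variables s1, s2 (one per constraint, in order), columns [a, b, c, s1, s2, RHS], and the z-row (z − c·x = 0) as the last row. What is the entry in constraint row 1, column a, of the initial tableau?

8

Constraint 1 has coefficient 8 on a.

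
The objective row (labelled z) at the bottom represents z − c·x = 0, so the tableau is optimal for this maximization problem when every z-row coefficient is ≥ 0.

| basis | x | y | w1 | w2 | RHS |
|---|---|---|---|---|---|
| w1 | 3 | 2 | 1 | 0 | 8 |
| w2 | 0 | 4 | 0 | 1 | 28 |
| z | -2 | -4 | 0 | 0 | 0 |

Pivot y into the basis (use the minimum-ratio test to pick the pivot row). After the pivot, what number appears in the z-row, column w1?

Ratio test on column y — row 1: 8/2 = 4; row 2: 28/4 = 7. Minimum is 4 at row 1 (w1 leaves); pivot element 2.
Divide row 1 by 2; eliminate column y from the other rows.
z-row update in column w1: 0 − (-4)·(1/2) = 2.

2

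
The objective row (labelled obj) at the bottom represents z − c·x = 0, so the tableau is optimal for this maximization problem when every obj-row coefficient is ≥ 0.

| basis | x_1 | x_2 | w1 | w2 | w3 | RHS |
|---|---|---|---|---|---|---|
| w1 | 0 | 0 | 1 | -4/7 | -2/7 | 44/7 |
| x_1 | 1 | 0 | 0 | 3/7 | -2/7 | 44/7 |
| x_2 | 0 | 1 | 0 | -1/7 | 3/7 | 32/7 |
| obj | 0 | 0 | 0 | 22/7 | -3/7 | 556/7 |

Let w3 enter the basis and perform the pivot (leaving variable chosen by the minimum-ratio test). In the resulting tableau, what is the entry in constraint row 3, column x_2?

Ratio test on column w3 — row 1: entry -2/7 ≤ 0; row 2: entry -2/7 ≤ 0; row 3: (32/7)/(3/7) = 32/3. Minimum is 32/3 at row 3 (x_2 leaves); pivot element 3/7.
Divide row 3 by 3/7; eliminate column w3 from the other rows.
In the new row 3, the x_2 entry is the old entry divided by the pivot: 1/(3/7) = 7/3.

7/3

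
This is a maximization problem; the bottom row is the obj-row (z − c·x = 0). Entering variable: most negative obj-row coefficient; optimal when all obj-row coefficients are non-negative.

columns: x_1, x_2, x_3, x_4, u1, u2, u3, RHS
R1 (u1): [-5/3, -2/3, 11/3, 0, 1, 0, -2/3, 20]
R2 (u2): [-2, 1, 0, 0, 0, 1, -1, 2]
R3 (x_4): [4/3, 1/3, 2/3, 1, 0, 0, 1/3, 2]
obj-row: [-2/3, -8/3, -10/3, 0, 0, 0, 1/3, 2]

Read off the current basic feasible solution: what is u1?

u1 is basic (row 1); its value is the RHS of that row, 20.

20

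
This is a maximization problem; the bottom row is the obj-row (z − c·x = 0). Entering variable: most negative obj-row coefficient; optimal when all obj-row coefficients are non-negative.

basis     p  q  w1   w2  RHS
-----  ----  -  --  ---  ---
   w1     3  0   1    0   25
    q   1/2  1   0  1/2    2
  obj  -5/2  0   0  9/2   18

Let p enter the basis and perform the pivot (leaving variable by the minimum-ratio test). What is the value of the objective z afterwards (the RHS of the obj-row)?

Ratio test on column p — row 1: 25/3 = 25/3; row 2: 2/(1/2) = 4. Minimum is 4 at row 2 (q leaves); pivot element 1/2.
Pivot on row 2; the obj-row RHS becomes 18 − (-5/2)·4 = 28.

28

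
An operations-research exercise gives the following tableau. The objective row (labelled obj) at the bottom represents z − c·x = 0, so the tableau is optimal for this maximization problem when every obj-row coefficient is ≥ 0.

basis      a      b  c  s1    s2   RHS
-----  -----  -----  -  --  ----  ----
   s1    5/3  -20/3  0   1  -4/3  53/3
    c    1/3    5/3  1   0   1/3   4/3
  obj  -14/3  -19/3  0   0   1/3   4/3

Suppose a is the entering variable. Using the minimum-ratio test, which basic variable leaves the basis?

c

Column a entries and ratios — s1: (53/3)/(5/3) = 53/5; c: (4/3)/(1/3) = 4.
Smallest ratio is 4 in the row of c, so c leaves.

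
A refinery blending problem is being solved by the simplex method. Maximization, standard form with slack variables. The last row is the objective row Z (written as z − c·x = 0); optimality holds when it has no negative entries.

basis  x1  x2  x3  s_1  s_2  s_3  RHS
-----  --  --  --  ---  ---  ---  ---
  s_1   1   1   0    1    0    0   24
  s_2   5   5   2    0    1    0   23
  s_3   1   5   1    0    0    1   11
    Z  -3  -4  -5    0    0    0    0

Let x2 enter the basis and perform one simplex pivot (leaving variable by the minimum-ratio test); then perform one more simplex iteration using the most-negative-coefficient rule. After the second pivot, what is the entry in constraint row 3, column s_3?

Ratio test on column x2 — row 1: 24/1 = 24; row 2: 23/5 = 23/5; row 3: 11/5 = 11/5. Minimum is 11/5 at row 3 (s_3 leaves); pivot element 5.
Divide row 3 by 5; eliminate column x2 from the other rows.
Second iteration: most negative Z-row entry is -21/5 in column x3, so x3 enters.
Ratio test on column x3 — row 1: entry -1/5 ≤ 0; row 2: 12/1 = 12; row 3: (11/5)/(1/5) = 11. Minimum is 11 at row 3 (x2 leaves); pivot element 1/5.
Divide row 3 by 1/5; eliminate column x3 from the other rows.
After both pivots, the entry at constraint row 3, column s_3 is 1.

1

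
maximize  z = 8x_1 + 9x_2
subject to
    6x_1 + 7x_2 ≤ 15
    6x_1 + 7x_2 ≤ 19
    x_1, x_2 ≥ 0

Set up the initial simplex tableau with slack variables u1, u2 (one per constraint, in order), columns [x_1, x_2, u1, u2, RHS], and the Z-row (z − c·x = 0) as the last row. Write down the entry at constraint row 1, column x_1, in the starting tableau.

Constraint 1 has coefficient 6 on x_1.

6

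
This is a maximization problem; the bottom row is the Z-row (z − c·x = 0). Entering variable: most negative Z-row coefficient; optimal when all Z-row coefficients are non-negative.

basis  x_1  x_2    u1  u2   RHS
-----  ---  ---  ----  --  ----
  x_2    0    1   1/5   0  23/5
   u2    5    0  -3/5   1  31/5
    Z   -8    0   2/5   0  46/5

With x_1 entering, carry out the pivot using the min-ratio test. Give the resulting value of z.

Ratio test on column x_1 — row 1: entry 0 ≤ 0; row 2: (31/5)/5 = 31/25. Minimum is 31/25 at row 2 (u2 leaves); pivot element 5.
Pivot on row 2; the Z-row RHS becomes 46/5 − (-8)·(31/25) = 478/25.

478/25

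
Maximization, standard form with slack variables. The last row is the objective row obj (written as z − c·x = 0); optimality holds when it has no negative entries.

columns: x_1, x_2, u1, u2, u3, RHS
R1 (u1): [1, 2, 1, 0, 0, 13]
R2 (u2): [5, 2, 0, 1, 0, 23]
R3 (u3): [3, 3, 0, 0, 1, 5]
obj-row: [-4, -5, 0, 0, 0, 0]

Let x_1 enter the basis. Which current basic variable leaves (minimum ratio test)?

u3

Column x_1 entries and ratios — u1: 13/1 = 13; u2: 23/5 = 23/5; u3: 5/3 = 5/3.
Smallest ratio is 5/3 in the row of u3, so u3 leaves.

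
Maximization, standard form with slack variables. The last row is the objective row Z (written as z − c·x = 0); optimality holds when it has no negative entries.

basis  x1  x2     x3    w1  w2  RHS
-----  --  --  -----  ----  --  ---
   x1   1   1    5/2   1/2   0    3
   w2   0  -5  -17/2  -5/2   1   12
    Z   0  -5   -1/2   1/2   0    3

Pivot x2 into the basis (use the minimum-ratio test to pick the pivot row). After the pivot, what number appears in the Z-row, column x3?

Ratio test on column x2 — row 1: 3/1 = 3; row 2: entry -5 ≤ 0. Minimum is 3 at row 1 (x1 leaves); pivot element 1.
Divide row 1 by 1; eliminate column x2 from the other rows.
Z-row update in column x3: -1/2 − (-5)·(5/2) = 12.

12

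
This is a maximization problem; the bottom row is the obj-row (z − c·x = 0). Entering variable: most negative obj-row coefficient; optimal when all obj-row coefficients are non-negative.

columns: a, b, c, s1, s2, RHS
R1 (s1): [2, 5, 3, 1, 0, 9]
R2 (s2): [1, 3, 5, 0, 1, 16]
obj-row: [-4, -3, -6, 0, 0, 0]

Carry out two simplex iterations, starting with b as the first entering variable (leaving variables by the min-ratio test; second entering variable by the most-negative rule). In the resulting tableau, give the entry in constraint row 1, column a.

2/3

Ratio test on column b — row 1: 9/5 = 9/5; row 2: 16/3 = 16/3. Minimum is 9/5 at row 1 (s1 leaves); pivot element 5.
Divide row 1 by 5; eliminate column b from the other rows.
Second iteration: most negative obj-row entry is -21/5 in column c, so c enters.
Ratio test on column c — row 1: (9/5)/(3/5) = 3; row 2: (53/5)/(16/5) = 53/16. Minimum is 3 at row 1 (b leaves); pivot element 3/5.
Divide row 1 by 3/5; eliminate column c from the other rows.
After both pivots, the entry at constraint row 1, column a is 2/3.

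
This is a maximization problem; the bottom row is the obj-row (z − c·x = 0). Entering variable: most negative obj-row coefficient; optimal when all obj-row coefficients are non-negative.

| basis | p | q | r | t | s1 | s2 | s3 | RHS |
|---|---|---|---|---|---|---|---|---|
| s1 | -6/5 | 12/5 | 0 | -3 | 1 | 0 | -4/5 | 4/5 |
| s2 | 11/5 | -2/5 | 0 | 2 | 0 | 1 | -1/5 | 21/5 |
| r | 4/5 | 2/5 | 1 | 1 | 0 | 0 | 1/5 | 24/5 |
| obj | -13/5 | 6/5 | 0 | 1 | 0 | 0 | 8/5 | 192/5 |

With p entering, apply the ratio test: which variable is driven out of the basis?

s2

Column p entries and ratios — s1: -6/5 ≤ 0, skip; s2: (21/5)/(11/5) = 21/11; r: (24/5)/(4/5) = 6.
Smallest ratio is 21/11 in the row of s2, so s2 leaves.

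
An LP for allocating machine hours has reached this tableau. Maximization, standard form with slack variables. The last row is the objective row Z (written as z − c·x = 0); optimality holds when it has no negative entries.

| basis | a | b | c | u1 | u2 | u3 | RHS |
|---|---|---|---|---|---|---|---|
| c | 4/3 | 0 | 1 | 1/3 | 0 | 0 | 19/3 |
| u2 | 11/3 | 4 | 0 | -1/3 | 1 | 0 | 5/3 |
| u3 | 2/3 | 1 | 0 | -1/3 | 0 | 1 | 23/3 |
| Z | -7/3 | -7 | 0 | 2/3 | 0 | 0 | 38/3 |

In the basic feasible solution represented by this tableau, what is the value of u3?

u3 is basic (row 3); its value is the RHS of that row, 23/3.

23/3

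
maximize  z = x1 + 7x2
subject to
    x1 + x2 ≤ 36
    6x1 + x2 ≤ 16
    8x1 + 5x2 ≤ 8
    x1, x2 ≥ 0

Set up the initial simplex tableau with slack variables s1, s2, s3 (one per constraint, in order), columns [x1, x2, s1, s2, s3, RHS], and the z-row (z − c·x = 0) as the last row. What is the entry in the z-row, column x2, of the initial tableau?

The z-row carries the negated objective coefficients: the x2 entry is -7.

-7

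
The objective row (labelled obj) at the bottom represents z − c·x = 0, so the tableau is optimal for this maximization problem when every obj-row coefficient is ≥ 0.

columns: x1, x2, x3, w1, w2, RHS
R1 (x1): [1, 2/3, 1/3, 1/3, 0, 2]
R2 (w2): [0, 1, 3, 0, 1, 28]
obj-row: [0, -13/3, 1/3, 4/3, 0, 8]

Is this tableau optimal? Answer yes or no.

no

The obj-row has a negative entry -13/3 in column x2, so it is not optimal.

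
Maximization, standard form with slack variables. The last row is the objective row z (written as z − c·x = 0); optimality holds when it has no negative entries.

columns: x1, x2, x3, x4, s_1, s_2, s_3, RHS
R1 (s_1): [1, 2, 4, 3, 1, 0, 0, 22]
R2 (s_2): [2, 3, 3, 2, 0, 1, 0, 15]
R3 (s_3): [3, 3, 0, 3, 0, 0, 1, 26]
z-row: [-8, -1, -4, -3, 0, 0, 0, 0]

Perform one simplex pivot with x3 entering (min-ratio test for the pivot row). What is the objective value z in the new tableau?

20

Ratio test on column x3 — row 1: 22/4 = 11/2; row 2: 15/3 = 5; row 3: entry 0 ≤ 0. Minimum is 5 at row 2 (s_2 leaves); pivot element 3.
Pivot on row 2; the z-row RHS becomes 0 − (-4)·5 = 20.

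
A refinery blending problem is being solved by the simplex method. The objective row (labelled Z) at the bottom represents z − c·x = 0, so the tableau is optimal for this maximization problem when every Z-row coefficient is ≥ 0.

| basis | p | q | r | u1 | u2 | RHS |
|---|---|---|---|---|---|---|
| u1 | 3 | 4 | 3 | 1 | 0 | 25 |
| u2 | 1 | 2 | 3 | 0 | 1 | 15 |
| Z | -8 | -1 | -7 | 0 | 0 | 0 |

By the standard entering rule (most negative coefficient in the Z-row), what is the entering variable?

Negative Z-row entries: p: -8, q: -1, r: -7.
The most negative is -8 in column p, so p enters.

p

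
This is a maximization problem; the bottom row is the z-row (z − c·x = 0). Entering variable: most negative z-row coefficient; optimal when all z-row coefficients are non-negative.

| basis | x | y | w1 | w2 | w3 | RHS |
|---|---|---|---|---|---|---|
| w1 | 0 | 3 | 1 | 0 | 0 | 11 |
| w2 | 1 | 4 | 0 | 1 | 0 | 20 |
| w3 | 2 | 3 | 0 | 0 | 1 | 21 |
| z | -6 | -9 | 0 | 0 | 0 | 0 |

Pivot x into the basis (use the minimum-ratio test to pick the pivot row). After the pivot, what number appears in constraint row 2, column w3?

Ratio test on column x — row 1: entry 0 ≤ 0; row 2: 20/1 = 20; row 3: 21/2 = 21/2. Minimum is 21/2 at row 3 (w3 leaves); pivot element 2.
Divide row 3 by 2; eliminate column x from the other rows.
Row 2 update in column w3: 0 − 1·(1/2) = -1/2.

-1/2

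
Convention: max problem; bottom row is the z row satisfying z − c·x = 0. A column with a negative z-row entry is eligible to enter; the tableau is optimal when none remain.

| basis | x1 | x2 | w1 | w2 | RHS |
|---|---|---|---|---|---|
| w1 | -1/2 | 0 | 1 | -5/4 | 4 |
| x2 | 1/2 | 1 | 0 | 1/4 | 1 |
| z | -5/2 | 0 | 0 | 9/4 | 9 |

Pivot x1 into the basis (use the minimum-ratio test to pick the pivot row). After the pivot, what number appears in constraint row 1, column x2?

Ratio test on column x1 — row 1: entry -1/2 ≤ 0; row 2: 1/(1/2) = 2. Minimum is 2 at row 2 (x2 leaves); pivot element 1/2.
Divide row 2 by 1/2; eliminate column x1 from the other rows.
Row 1 update in column x2: 0 − (-1/2)·2 = 1.

1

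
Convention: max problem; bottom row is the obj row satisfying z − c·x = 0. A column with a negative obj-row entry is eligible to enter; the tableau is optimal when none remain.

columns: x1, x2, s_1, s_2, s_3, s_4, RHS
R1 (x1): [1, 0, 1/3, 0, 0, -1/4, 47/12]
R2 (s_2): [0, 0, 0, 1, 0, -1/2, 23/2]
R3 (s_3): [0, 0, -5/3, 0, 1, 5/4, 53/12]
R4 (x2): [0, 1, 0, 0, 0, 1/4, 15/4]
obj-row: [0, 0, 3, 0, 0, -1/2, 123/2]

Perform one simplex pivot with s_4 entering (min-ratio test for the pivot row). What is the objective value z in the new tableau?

Ratio test on column s_4 — row 1: entry -1/4 ≤ 0; row 2: entry -1/2 ≤ 0; row 3: (53/12)/(5/4) = 53/15; row 4: (15/4)/(1/4) = 15. Minimum is 53/15 at row 3 (s_3 leaves); pivot element 5/4.
Pivot on row 3; the obj-row RHS becomes 123/2 − (-1/2)·(53/15) = 949/15.

949/15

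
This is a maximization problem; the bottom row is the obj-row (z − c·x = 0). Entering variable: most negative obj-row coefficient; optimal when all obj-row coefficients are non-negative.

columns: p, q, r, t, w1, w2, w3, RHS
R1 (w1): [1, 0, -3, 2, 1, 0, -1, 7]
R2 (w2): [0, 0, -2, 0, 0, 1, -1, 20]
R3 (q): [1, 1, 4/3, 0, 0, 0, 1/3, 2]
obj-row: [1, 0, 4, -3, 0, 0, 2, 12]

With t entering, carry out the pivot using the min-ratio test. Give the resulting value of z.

45/2

Ratio test on column t — row 1: 7/2 = 7/2; row 2: entry 0 ≤ 0; row 3: entry 0 ≤ 0. Minimum is 7/2 at row 1 (w1 leaves); pivot element 2.
Pivot on row 1; the obj-row RHS becomes 12 − (-3)·(7/2) = 45/2.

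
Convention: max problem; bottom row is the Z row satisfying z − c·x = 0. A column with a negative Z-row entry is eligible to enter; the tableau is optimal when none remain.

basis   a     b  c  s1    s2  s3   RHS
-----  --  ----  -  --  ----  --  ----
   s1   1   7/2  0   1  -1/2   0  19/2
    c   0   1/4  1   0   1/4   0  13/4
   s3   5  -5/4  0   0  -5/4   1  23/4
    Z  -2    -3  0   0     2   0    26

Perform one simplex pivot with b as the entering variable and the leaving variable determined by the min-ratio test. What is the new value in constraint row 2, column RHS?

18/7

Ratio test on column b — row 1: (19/2)/(7/2) = 19/7; row 2: (13/4)/(1/4) = 13; row 3: entry -5/4 ≤ 0. Minimum is 19/7 at row 1 (s1 leaves); pivot element 7/2.
Divide row 1 by 7/2; eliminate column b from the other rows.
Row 2 update in column RHS: 13/4 − (1/4)·(19/7) = 18/7.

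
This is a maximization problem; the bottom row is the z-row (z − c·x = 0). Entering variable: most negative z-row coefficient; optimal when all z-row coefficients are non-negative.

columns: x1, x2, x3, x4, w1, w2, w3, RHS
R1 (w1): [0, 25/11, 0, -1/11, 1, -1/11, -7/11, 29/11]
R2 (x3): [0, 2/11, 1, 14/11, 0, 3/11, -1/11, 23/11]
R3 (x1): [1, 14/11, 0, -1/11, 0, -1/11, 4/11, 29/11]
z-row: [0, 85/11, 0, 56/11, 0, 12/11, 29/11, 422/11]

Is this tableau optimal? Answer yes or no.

Every z-row coefficient is ≥ 0, so the tableau is optimal.

yes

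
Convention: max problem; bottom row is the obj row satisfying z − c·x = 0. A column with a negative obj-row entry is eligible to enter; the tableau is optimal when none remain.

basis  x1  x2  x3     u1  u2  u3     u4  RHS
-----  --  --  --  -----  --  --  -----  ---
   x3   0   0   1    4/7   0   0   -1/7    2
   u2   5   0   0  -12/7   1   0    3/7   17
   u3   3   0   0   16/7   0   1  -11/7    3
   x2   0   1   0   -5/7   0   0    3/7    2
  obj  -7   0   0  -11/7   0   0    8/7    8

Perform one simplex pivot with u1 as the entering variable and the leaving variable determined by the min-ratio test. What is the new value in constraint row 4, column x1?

15/16

Ratio test on column u1 — row 1: 2/(4/7) = 7/2; row 2: entry -12/7 ≤ 0; row 3: 3/(16/7) = 21/16; row 4: entry -5/7 ≤ 0. Minimum is 21/16 at row 3 (u3 leaves); pivot element 16/7.
Divide row 3 by 16/7; eliminate column u1 from the other rows.
Row 4 update in column x1: 0 − (-5/7)·(21/16) = 15/16.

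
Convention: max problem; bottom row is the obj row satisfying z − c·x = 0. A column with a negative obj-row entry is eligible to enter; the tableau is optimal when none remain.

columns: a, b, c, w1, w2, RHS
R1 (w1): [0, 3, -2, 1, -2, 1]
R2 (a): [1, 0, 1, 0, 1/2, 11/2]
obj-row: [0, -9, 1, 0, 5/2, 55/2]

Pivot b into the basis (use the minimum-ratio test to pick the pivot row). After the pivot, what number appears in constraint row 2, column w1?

0

Ratio test on column b — row 1: 1/3 = 1/3; row 2: entry 0 ≤ 0. Minimum is 1/3 at row 1 (w1 leaves); pivot element 3.
Divide row 1 by 3; eliminate column b from the other rows.
Row 2 update in column w1: 0 − 0·(1/3) = 0.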